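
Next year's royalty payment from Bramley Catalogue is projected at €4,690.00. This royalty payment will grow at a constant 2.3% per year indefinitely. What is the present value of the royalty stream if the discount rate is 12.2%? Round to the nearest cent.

Growing perpetuity: P = D₁ / (r − g) = €4,690.0000 / (0.122 − 0.023) = €47,373.74

€47373.74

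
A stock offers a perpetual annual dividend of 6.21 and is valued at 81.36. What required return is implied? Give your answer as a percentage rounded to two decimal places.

P = C/r ⇒ r = C/P = 6.21/81.36 = 0.076327

7.63%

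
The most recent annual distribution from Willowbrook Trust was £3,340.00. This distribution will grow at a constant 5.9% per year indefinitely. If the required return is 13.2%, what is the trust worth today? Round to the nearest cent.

D₁ = D₀ × (1 + g) = £3,340.00 × 1.059 = £3,537.0600
Growing perpetuity: P = D₁ / (r − g) = £3,537.0600 / (0.132 − 0.059) = £48,452.88

£48452.88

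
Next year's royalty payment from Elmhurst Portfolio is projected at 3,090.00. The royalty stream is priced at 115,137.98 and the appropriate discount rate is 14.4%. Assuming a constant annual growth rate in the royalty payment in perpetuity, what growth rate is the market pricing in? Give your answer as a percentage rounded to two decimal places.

11.72%

P = D₁/(r−g) ⇒ g = r − D₁/P = 0.144 − 3,090.00/115,137.98 = 0.117163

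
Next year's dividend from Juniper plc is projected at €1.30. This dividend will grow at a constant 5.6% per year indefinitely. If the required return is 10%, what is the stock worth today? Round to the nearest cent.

Growing perpetuity: P = D₁ / (r − g) = €1.3000 / (0.1 − 0.056) = €29.55

€29.55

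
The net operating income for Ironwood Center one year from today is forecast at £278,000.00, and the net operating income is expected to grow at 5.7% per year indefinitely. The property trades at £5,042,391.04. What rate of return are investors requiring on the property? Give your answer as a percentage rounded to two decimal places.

P = D₁/(r − g) ⇒ r = D₁/P + g = £278,000.0000/£5,042,391.04 + 0.057 = 0.055133 + 0.057 = 0.112133

11.21%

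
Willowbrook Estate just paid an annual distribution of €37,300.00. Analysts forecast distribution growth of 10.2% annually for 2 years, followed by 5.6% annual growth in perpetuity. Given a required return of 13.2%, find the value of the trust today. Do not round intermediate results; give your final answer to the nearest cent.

€562828.00

D_1 = 41104.60000
D_2 = 45297.26920
Terminal value at year 2: TV = D_2×(1+g_2)/(r−g_2) = 47833.91628/0.076 = 629393.63520
P_0 = D_1/(1+r)^1 + D_2/(1+r)^2 + TV/(1+r)^2
    = 36311.48410 + 35349.16562 + 491167.35382 = 562828.00353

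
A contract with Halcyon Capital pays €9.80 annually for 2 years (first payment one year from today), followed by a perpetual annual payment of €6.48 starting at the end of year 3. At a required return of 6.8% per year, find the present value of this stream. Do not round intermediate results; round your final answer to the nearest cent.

€101.31

PV of 2-year annuity: €9.80 × [1 − (1+0.068)^−2] / 0.068 = 17.76782
Perpetuity value at year 2: €6.48 / 0.068 = 95.29412
PV of perpetuity: 95.29412 / (1+0.068)^2 = 83.54560
Total PV = 17.76782 + 83.54560 = 101.31342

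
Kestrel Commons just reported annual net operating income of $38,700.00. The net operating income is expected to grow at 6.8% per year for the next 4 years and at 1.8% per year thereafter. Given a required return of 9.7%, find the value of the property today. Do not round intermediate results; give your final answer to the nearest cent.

$592848.79

D_1 = 41331.60000
D_2 = 44142.14880
D_3 = 47143.81492
D_4 = 50349.59433
Terminal value at year 4: TV = D_4×(1+g_2)/(r−g_2) = 51255.88703/0.079 = 648808.69659
P_0 = D_1/(1+r)^1 + D_2/(1+r)^2 + D_3/(1+r)^3 + D_4/(1+r)^4 + TV/(1+r)^4
    = 37676.93710 + 36680.91962 + 35711.23259 + 34767.17995 + 448012.52144 = 592848.79071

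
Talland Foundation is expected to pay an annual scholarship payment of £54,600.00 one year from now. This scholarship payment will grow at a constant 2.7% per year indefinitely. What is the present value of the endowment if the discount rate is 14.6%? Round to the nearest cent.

£458823.53

Growing perpetuity: P = D₁ / (r − g) = £54,600.0000 / (0.146 − 0.027) = £458,823.53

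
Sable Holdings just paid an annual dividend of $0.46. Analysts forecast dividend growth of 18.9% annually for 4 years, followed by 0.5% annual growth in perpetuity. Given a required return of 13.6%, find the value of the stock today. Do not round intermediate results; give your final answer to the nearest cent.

$6.30

D_1 = 0.54694
D_2 = 0.65031
D_3 = 0.77322
D_4 = 0.91936
Terminal value at year 4: TV = D_4×(1+g_2)/(r−g_2) = 0.92396/0.131 = 7.05310
P_0 = D_1/(1+r)^1 + D_2/(1+r)^2 + D_3/(1+r)^3 + D_4/(1+r)^4 + TV/(1+r)^4
    = 0.48146 + 0.50392 + 0.52743 + 0.55204 + 4.23513 = 6.29999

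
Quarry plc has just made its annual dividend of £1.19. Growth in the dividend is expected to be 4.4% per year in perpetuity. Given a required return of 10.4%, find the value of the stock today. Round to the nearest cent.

D₁ = D₀ × (1 + g) = £1.19 × 1.044 = £1.2424
Growing perpetuity: P = D₁ / (r − g) = £1.2424 / (0.104 − 0.044) = £20.71

£20.71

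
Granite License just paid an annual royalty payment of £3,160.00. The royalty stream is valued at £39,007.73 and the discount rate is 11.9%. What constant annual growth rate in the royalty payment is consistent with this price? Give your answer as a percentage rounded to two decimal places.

P = D₀(1+g)/(r−g) ⇒ P(r−g) = D₀(1+g) ⇒ g(P+D₀) = P·r − D₀
g = (P·r − D₀)/(P + D₀) = (£39,007.73×0.119 − £3,160.00) / (£39,007.73 + £3,160.00) = 0.035143

3.51%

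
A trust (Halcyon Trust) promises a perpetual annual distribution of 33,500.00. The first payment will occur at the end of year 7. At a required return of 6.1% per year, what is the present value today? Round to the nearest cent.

384966.26

Value at end of year 6: C / r = 33,500.00 / 0.061 = 549,180.3279
Discount to today: PV = 549,180.3279 / (1 + 0.061)^6 = 549,180.3279 / 1.426567 = 384,966.26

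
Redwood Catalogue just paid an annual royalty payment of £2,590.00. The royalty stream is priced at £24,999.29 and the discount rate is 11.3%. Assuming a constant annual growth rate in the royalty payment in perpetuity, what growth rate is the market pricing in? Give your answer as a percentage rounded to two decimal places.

0.85%

P = D₀(1+g)/(r−g) ⇒ P(r−g) = D₀(1+g) ⇒ g(P+D₀) = P·r − D₀
g = (P·r − D₀)/(P + D₀) = (£24,999.29×0.113 − £2,590.00) / (£24,999.29 + £2,590.00) = 0.008515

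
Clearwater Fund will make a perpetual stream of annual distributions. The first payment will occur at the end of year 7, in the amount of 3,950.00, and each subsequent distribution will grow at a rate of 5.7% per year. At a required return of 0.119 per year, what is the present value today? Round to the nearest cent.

Value at end of year 6: C₁ / (r − g) = 3,950.00 / (0.119 − 0.057) = 63,709.6774
Discount to today: PV = 63,709.6774 / (1 + 0.119)^6 = 63,709.6774 / 1.963272 = 32,450.76

32450.76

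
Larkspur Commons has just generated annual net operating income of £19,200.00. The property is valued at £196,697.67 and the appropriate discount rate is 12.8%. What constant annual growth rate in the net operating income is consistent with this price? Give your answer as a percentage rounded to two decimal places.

2.77%

P = D₀(1+g)/(r−g) ⇒ P(r−g) = D₀(1+g) ⇒ g(P+D₀) = P·r − D₀
g = (P·r − D₀)/(P + D₀) = (£196,697.67×0.128 − £19,200.00) / (£196,697.67 + £19,200.00) = 0.027686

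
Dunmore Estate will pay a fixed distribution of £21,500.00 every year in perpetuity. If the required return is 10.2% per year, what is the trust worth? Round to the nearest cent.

£210784.31

Level perpetuity: PV = C / r = £21,500.00 / 0.102 = £210,784.31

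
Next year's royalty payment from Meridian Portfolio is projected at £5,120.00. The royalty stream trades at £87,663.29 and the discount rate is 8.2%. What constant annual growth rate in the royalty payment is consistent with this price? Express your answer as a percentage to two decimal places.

2.36%

P = D₁/(r−g) ⇒ g = r − D₁/P = 0.082 − £5,120.00/£87,663.29 = 0.023595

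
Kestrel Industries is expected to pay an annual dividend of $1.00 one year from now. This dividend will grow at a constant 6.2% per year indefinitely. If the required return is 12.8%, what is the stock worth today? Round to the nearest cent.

Growing perpetuity: P = D₁ / (r − g) = $1.0000 / (0.128 − 0.062) = $15.15

$15.15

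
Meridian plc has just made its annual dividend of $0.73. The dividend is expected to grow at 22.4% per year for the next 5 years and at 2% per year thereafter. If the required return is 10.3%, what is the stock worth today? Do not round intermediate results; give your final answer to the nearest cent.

D_1 = 0.89352
D_2 = 1.09367
D_3 = 1.33865
D_4 = 1.63851
D_5 = 2.00553
Terminal value at year 5: TV = D_5×(1+g_2)/(r−g_2) = 2.04564/0.083 = 24.64632
P_0 = D_1/(1+r)^1 + D_2/(1+r)^2 + D_3/(1+r)^3 + D_4/(1+r)^4 + D_5/(1+r)^5 + TV/(1+r)^5
    = 0.81008 + 0.89895 + 0.99756 + 1.10700 + 1.22844 + 15.09644 = 20.13846

$20.14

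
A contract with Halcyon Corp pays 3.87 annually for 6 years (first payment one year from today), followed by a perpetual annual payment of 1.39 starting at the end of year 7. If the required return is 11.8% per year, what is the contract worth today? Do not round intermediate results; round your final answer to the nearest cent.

22.03

PV of 6-year annuity: 3.87 × [1 − (1+0.118)^−6] / 0.118 = 16.00168
Perpetuity value at year 6: 1.39 / 0.118 = 11.77966
PV of perpetuity: 11.77966 / (1+0.118)^6 = 6.03229
Total PV = 16.00168 + 6.03229 = 22.03397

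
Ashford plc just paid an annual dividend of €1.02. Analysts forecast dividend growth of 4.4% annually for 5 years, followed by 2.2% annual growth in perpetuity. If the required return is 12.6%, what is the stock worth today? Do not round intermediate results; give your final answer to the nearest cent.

D_1 = 1.06488
D_2 = 1.11173
D_3 = 1.16065
D_4 = 1.21172
D_5 = 1.26504
Terminal value at year 5: TV = D_5×(1+g_2)/(r−g_2) = 1.29287/0.104 = 12.43141
P_0 = D_1/(1+r)^1 + D_2/(1+r)^2 + D_3/(1+r)^3 + D_4/(1+r)^4 + D_5/(1+r)^5 + TV/(1+r)^5
    = 0.94572 + 0.87685 + 0.81299 + 0.75379 + 0.69889 + 6.86797 = 10.95621

€10.96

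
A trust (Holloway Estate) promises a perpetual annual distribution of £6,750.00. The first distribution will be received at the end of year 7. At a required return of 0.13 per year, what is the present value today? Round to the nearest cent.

Value at end of year 6: C / r = £6,750.00 / 0.13 = £51,923.0769
Discount to today: PV = £51,923.0769 / (1 + 0.13)^6 = £51,923.0769 / 2.081952 = £24,939.62

£24939.62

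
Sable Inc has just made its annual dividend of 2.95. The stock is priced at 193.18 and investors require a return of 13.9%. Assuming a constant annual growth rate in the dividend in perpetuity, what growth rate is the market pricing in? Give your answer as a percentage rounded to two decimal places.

12.19%

P = D₀(1+g)/(r−g) ⇒ P(r−g) = D₀(1+g) ⇒ g(P+D₀) = P·r − D₀
g = (P·r − D₀)/(P + D₀) = (193.18×0.139 − 2.95) / (193.18 + 2.95) = 0.121868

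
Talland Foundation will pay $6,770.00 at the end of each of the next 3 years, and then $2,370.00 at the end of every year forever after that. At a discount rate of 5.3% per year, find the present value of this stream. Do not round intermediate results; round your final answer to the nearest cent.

PV of 3-year annuity: $6,770.00 × [1 − (1+0.053)^−3] / 0.053 = 18333.23842
Perpetuity value at year 3: $2,370.00 / 0.053 = 44716.98113
PV of perpetuity: 44716.98113 / (1+0.053)^3 = 38298.99368
Total PV = 18333.23842 + 38298.99368 = 56632.23210

$56632.23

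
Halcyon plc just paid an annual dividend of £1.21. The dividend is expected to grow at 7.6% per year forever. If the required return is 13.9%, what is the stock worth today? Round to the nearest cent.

D₁ = D₀ × (1 + g) = £1.21 × 1.076 = £1.3020
Growing perpetuity: P = D₁ / (r − g) = £1.3020 / (0.139 − 0.076) = £20.67

£20.67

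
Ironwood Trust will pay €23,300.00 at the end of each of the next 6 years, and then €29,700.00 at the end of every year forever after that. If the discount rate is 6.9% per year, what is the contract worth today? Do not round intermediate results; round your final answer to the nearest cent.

PV of 6-year annuity: €23,300.00 × [1 − (1+0.069)^−6] / 0.069 = 111404.06207
Perpetuity value at year 6: €29,700.00 / 0.069 = 430434.78261
PV of perpetuity: 430434.78261 / (1+0.069)^6 = 288430.46315
Total PV = 111404.06207 + 288430.46315 = 399834.52522

€399834.53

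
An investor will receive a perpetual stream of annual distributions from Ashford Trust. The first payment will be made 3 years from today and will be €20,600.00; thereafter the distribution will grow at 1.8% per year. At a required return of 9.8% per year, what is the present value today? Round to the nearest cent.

€213585.89

Value at end of year 2: C₁ / (r − g) = €20,600.00 / (0.098 − 0.018) = €257,500.0000
Discount to today: PV = €257,500.0000 / (1 + 0.098)^2 = €257,500.0000 / 1.205604 = €213,585.89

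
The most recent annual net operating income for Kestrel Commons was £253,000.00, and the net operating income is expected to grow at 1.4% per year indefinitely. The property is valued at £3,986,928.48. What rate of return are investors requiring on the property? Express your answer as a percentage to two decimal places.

D₁ = £253,000.00 × 1.014 = £256,542.0000
P = D₁/(r − g) ⇒ r = D₁/P + g = £256,542.0000/£3,986,928.48 + 0.014 = 0.064346 + 0.014 = 0.078346

7.83%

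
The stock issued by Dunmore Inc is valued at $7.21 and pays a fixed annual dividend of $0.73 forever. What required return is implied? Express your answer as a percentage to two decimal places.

10.12%

P = C/r ⇒ r = C/P = $0.73/$7.21 = 0.101248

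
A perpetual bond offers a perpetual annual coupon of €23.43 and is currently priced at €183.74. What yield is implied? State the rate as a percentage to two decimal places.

P = C/r ⇒ r = C/P = €23.43/€183.74 = 0.127517

12.75%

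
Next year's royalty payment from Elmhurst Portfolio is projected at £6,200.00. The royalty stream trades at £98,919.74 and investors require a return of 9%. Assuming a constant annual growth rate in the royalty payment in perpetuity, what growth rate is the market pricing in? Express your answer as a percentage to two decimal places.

2.73%

P = D₁/(r−g) ⇒ g = r − D₁/P = 0.09 − £6,200.00/£98,919.74 = 0.027323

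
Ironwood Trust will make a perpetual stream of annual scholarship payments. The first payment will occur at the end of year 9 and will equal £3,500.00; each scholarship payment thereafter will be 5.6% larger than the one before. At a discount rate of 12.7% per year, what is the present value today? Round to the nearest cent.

Value at end of year 8: C₁ / (r − g) = £3,500.00 / (0.127 − 0.056) = £49,295.7746
Discount to today: PV = £49,295.7746 / (1 + 0.127)^8 = £49,295.7746 / 2.602504 = £18,941.67

£18941.67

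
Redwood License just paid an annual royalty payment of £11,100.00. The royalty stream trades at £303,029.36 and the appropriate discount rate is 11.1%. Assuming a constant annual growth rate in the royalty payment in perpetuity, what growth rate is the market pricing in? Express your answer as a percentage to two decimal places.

P = D₀(1+g)/(r−g) ⇒ P(r−g) = D₀(1+g) ⇒ g(P+D₀) = P·r − D₀
g = (P·r − D₀)/(P + D₀) = (£303,029.36×0.111 − £11,100.00) / (£303,029.36 + £11,100.00) = 0.071742

7.17%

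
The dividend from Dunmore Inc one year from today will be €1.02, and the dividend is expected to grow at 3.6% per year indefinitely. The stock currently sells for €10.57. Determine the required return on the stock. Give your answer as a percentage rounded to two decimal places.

P = D₁/(r − g) ⇒ r = D₁/P + g = €1.0200/€10.57 + 0.036 = 0.096500 + 0.036 = 0.132500

13.25%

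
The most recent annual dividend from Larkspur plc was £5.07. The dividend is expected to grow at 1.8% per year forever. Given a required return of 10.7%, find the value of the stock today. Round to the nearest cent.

£57.99

D₁ = D₀ × (1 + g) = £5.07 × 1.018 = £5.1613
Growing perpetuity: P = D₁ / (r − g) = £5.1613 / (0.107 − 0.018) = £57.99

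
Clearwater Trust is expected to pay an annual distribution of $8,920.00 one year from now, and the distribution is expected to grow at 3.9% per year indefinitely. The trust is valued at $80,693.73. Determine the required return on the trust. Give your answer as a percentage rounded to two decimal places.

14.95%

P = D₁/(r − g) ⇒ r = D₁/P + g = $8,920.0000/$80,693.73 + 0.039 = 0.110541 + 0.039 = 0.149541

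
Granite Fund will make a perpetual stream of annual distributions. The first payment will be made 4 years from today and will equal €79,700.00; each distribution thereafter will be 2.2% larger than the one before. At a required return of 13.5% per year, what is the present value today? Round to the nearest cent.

€482383.33

Value at end of year 3: C₁ / (r − g) = €79,700.00 / (0.135 − 0.022) = €705,309.7345
Discount to today: PV = €705,309.7345 / (1 + 0.135)^3 = €705,309.7345 / 1.462135 = €482,383.33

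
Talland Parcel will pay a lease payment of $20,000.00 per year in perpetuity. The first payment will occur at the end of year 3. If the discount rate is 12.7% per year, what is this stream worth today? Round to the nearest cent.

$123987.65

Value at end of year 2: C / r = $20,000.00 / 0.127 = $157,480.3150
Discount to today: PV = $157,480.3150 / (1 + 0.127)^2 = $157,480.3150 / 1.270129 = $123,987.65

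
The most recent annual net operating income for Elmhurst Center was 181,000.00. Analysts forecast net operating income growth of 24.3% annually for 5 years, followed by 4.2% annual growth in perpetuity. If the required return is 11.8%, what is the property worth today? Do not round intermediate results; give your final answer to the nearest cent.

5473569.22

D_1 = 224983.00000
D_2 = 279653.86900
D_3 = 347609.75917
D_4 = 432078.93064
D_5 = 537074.11079
Terminal value at year 5: TV = D_5×(1+g_2)/(r−g_2) = 559631.22344/0.076 = 7363568.72953
P_0 = D_1/(1+r)^1 + D_2/(1+r)^2 + D_3/(1+r)^3 + D_4/(1+r)^4 + D_5/(1+r)^5 + TV/(1+r)^5
    = 201237.03041 + 223736.69839 + 248751.98220 + 276564.14479 + 307485.89622 + 4215793.47186 = 5473569.22388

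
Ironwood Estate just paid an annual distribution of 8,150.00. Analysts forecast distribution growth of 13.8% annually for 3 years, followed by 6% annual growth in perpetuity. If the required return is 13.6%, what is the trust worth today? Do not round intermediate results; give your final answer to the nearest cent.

D_1 = 9274.70000
D_2 = 10554.60860
D_3 = 12011.14459
Terminal value at year 3: TV = D_3×(1+g_2)/(r−g_2) = 12731.81326/0.076 = 167523.85871
P_0 = D_1/(1+r)^1 + D_2/(1+r)^2 + D_3/(1+r)^3 + TV/(1+r)^3
    = 8164.34859 + 8178.72244 + 8193.12160 + 114272.48553 = 138808.67817

138808.68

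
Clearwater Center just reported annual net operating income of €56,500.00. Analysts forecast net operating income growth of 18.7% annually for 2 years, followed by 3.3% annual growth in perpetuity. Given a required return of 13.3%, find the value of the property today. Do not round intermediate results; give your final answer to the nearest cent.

€761811.99

D_1 = 67065.50000
D_2 = 79606.74850
Terminal value at year 2: TV = D_2×(1+g_2)/(r−g_2) = 82233.77120/0.1 = 822337.71200
P_0 = D_1/(1+r)^1 + D_2/(1+r)^2 + TV/(1+r)^2
    = 59192.85084 + 62014.04585 + 640605.09361 = 761811.99029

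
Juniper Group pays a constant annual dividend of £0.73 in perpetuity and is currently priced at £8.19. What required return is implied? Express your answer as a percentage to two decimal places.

P = C/r ⇒ r = C/P = £0.73/£8.19 = 0.089133

8.91%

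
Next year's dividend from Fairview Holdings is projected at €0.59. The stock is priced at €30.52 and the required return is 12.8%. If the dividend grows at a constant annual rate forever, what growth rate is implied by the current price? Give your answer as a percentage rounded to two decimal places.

10.87%

P = D₁/(r−g) ⇒ g = r − D₁/P = 0.128 − €0.59/€30.52 = 0.108668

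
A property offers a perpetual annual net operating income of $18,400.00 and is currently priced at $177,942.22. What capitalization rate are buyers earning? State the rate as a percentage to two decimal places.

10.34%

P = C/r ⇒ r = C/P = $18,400.00/$177,942.22 = 0.103404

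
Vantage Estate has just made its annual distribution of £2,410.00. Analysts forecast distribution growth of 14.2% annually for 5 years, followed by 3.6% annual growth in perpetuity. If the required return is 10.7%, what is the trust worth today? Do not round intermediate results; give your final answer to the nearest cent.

£54329.90

D_1 = 2752.22000
D_2 = 3143.03524
D_3 = 3589.34624
D_4 = 4099.03341
D_5 = 4681.09616
Terminal value at year 5: TV = D_5×(1+g_2)/(r−g_2) = 4849.61562/0.071 = 68304.44530
P_0 = D_1/(1+r)^1 + D_2/(1+r)^2 + D_3/(1+r)^3 + D_4/(1+r)^4 + D_5/(1+r)^5 + TV/(1+r)^5
    = 2486.19693 + 2564.80297 + 2645.89431 + 2729.54950 + 2815.84962 + 41087.60855 = 54329.90188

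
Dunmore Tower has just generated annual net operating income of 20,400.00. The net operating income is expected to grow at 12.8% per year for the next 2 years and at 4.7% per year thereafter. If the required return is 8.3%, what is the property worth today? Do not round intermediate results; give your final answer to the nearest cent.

687007.20

D_1 = 23011.20000
D_2 = 25956.63360
Terminal value at year 2: TV = D_2×(1+g_2)/(r−g_2) = 27176.59538/0.036 = 754905.42720
P_0 = D_1/(1+r)^1 + D_2/(1+r)^2 + TV/(1+r)^2
    = 21247.64543 + 22130.51158 + 643629.04520 = 687007.20222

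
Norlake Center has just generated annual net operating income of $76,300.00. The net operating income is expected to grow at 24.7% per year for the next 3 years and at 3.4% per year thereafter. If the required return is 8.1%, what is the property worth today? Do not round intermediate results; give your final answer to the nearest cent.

$2883407.18

D_1 = 95146.10000
D_2 = 118647.18670
D_3 = 147953.04181
Terminal value at year 3: TV = D_3×(1+g_2)/(r−g_2) = 152983.44524/0.047 = 3254966.91993
P_0 = D_1/(1+r)^1 + D_2/(1+r)^2 + D_3/(1+r)^3 + TV/(1+r)^3
    = 88016.74376 + 101532.72846 + 117124.24828 + 2576733.46210 = 2883407.18259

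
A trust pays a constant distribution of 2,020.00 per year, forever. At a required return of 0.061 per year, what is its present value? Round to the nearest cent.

Level perpetuity: PV = C / r = 2,020.00 / 0.061 = 33,114.75

33114.75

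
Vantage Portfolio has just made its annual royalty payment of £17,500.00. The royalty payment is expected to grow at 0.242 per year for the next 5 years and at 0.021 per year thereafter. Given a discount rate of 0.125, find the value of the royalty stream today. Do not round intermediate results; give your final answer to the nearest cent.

D_1 = 21735.00000
D_2 = 26994.87000
D_3 = 33527.62854
D_4 = 41641.31465
D_5 = 51718.51279
Terminal value at year 5: TV = D_5×(1+g_2)/(r−g_2) = 52804.60156/0.104 = 507736.55346
P_0 = D_1/(1+r)^1 + D_2/(1+r)^2 + D_3/(1+r)^3 + D_4/(1+r)^4 + D_5/(1+r)^5 + TV/(1+r)^5
    = 19320.00000 + 21329.28000 + 23547.52512 + 25996.46773 + 28700.10038 + 281757.71620 = 400651.08943

£400651.09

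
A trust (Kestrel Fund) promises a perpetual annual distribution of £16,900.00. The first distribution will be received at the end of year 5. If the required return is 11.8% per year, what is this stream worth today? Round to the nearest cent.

£91672.16

Value at end of year 4: C / r = £16,900.00 / 0.118 = £143,220.3390
Discount to today: PV = £143,220.3390 / (1 + 0.118)^4 = £143,220.3390 / 1.562310 = £91,672.16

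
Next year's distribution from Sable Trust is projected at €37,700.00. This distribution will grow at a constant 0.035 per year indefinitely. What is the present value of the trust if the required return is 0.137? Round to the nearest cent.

€369607.84

Growing perpetuity: P = D₁ / (r − g) = €37,700.0000 / (0.137 − 0.035) = €369,607.84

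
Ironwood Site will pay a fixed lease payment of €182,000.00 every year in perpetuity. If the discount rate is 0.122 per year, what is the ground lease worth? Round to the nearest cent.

€1491803.28

Level perpetuity: PV = C / r = €182,000.00 / 0.122 = €1,491,803.28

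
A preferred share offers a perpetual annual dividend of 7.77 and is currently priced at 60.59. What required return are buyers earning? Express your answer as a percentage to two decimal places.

12.82%

P = C/r ⇒ r = C/P = 7.77/60.59 = 0.128239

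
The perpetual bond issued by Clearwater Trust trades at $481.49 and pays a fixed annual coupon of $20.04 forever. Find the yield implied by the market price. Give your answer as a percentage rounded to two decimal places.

4.16%

P = C/r ⇒ r = C/P = $20.04/$481.49 = 0.041621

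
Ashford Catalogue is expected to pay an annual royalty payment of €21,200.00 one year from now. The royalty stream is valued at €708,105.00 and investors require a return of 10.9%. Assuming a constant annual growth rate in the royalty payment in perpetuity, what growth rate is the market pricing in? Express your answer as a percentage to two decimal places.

7.91%

P = D₁/(r−g) ⇒ g = r − D₁/P = 0.109 − €21,200.00/€708,105.00 = 0.079061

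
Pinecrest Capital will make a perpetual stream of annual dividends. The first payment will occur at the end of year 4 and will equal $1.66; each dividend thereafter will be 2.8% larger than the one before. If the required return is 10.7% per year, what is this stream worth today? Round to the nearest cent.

Value at end of year 3: C₁ / (r − g) = $1.66 / (0.107 − 0.028) = $21.0127
Discount to today: PV = $21.0127 / (1 + 0.107)^3 = $21.0127 / 1.356572 = $15.49

$15.49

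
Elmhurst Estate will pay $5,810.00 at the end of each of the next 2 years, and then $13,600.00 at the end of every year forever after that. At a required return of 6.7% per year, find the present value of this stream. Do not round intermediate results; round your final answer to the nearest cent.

PV of 2-year annuity: $5,810.00 × [1 − (1+0.067)^−2] / 0.067 = 10548.42866
Perpetuity value at year 2: $13,600.00 / 0.067 = 202985.07463
PV of perpetuity: 202985.07463 / (1+0.067)^2 = 178293.39996
Total PV = 10548.42866 + 178293.39996 = 188841.82862

$188841.83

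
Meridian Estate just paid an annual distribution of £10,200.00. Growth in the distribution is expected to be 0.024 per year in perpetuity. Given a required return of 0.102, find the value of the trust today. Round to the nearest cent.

D₁ = D₀ × (1 + g) = £10,200.00 × 1.024 = £10,444.8000
Growing perpetuity: P = D₁ / (r − g) = £10,444.8000 / (0.102 − 0.024) = £133,907.69

£133907.69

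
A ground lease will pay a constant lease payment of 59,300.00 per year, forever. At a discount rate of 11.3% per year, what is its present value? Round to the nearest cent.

Level perpetuity: PV = C / r = 59,300.00 / 0.113 = 524,778.76

524778.76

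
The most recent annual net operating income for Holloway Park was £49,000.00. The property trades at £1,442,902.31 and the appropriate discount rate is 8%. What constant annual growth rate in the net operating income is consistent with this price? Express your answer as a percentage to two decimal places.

P = D₀(1+g)/(r−g) ⇒ P(r−g) = D₀(1+g) ⇒ g(P+D₀) = P·r − D₀
g = (P·r − D₀)/(P + D₀) = (£1,442,902.31×0.08 − £49,000.00) / (£1,442,902.31 + £49,000.00) = 0.044529

4.45%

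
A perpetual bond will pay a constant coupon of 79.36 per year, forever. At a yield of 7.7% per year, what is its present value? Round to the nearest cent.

Level perpetuity: PV = C / r = 79.36 / 0.077 = 1,030.65

1030.65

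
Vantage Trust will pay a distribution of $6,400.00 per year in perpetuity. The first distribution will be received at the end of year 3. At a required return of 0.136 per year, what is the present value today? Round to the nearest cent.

Value at end of year 2: C / r = $6,400.00 / 0.136 = $47,058.8235
Discount to today: PV = $47,058.8235 / (1 + 0.136)^2 = $47,058.8235 / 1.290496 = $36,465.69

$36465.69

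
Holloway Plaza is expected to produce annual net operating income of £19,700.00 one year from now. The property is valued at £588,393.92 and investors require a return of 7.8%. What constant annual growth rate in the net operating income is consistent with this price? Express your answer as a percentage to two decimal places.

4.45%

P = D₁/(r−g) ⇒ g = r − D₁/P = 0.078 − £19,700.00/£588,393.92 = 0.044519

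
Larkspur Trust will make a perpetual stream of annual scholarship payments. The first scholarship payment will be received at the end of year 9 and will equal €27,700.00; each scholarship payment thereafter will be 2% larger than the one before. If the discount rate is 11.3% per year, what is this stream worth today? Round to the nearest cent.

€126483.98

Value at end of year 8: C₁ / (r − g) = €27,700.00 / (0.113 − 0.02) = €297,849.4624
Discount to today: PV = €297,849.4624 / (1 + 0.113)^8 = €297,849.4624 / 2.354840 = €126,483.98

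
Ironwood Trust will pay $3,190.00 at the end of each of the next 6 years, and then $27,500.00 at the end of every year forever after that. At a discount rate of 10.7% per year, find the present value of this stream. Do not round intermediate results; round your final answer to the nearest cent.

PV of 6-year annuity: $3,190.00 × [1 − (1+0.107)^−6] / 0.107 = 13612.85412
Perpetuity value at year 6: $27,500.00 / 0.107 = 257009.34579
PV of perpetuity: 257009.34579 / (1+0.107)^6 = 139657.15507
Total PV = 13612.85412 + 139657.15507 = 153270.00920

$153270.01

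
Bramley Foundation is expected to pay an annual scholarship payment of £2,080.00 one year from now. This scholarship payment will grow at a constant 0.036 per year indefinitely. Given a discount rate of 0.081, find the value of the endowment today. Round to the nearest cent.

Growing perpetuity: P = D₁ / (r − g) = £2,080.0000 / (0.081 − 0.036) = £46,222.22

£46222.22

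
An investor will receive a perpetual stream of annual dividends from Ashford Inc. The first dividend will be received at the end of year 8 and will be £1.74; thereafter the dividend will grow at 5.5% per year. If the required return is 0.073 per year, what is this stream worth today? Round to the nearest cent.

£59.03

Value at end of year 7: C₁ / (r − g) = £1.74 / (0.073 − 0.055) = £96.6667
Discount to today: PV = £96.6667 / (1 + 0.073)^7 = £96.6667 / 1.637563 = £59.03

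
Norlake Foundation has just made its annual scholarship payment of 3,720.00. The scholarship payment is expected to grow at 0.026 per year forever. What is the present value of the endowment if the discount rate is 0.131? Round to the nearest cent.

D₁ = D₀ × (1 + g) = 3,720.00 × 1.026 = 3,816.7200
Growing perpetuity: P = D₁ / (r − g) = 3,816.7200 / (0.131 − 0.026) = 36,349.71

36349.71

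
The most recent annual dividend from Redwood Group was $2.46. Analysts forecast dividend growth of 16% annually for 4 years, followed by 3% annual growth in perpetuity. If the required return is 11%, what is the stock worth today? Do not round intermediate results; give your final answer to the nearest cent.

D_1 = 2.85360
D_2 = 3.31018
D_3 = 3.83980
D_4 = 4.45417
Terminal value at year 4: TV = D_4×(1+g_2)/(r−g_2) = 4.58780/0.08 = 57.34748
P_0 = D_1/(1+r)^1 + D_2/(1+r)^2 + D_3/(1+r)^3 + D_4/(1+r)^4 + TV/(1+r)^4
    = 2.57081 + 2.68661 + 2.80763 + 2.93410 + 37.77656 = 48.77572

$48.78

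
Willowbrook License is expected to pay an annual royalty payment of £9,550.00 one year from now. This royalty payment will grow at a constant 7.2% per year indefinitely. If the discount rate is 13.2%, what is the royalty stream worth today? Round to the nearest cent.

Growing perpetuity: P = D₁ / (r − g) = £9,550.0000 / (0.132 − 0.072) = £159,166.67

£159166.67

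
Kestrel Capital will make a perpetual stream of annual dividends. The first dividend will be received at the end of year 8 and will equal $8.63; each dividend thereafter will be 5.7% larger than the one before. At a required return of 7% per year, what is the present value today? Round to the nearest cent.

$413.41

Value at end of year 7: C₁ / (r − g) = $8.63 / (0.07 − 0.057) = $663.8462
Discount to today: PV = $663.8462 / (1 + 0.07)^7 = $663.8462 / 1.605781 = $413.41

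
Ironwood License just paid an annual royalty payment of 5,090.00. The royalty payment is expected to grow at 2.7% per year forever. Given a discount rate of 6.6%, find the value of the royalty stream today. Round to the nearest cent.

D₁ = D₀ × (1 + g) = 5,090.00 × 1.027 = 5,227.4300
Growing perpetuity: P = D₁ / (r − g) = 5,227.4300 / (0.066 − 0.027) = 134,036.67

134036.67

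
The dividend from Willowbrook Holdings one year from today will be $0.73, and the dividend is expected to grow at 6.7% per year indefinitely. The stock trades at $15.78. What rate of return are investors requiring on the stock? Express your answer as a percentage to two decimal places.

P = D₁/(r − g) ⇒ r = D₁/P + g = $0.7300/$15.78 + 0.067 = 0.046261 + 0.067 = 0.113261

11.33%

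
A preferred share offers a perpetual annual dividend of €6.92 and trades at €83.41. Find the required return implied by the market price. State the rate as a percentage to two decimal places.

8.30%

P = C/r ⇒ r = C/P = €6.92/€83.41 = 0.082964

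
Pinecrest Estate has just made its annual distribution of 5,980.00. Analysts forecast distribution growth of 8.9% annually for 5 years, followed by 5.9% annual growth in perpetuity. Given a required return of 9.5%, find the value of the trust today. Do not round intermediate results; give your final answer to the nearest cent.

D_1 = 6512.22000
D_2 = 7091.80758
D_3 = 7722.97845
D_4 = 8410.32354
D_5 = 9158.84233
Terminal value at year 5: TV = D_5×(1+g_2)/(r−g_2) = 9699.21403/0.036 = 269422.61193
P_0 = D_1/(1+r)^1 + D_2/(1+r)^2 + D_3/(1+r)^3 + D_4/(1+r)^4 + D_5/(1+r)^5 + TV/(1+r)^5
    = 5947.23288 + 5914.64530 + 5882.23628 + 5850.00485 + 5817.95003 + 171144.69675 = 200556.76609

200556.77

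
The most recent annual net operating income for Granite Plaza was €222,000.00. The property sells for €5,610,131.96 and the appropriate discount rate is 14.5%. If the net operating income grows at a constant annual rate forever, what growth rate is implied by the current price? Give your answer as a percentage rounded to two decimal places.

P = D₀(1+g)/(r−g) ⇒ P(r−g) = D₀(1+g) ⇒ g(P+D₀) = P·r − D₀
g = (P·r − D₀)/(P + D₀) = (€5,610,131.96×0.145 − €222,000.00) / (€5,610,131.96 + €222,000.00) = 0.101416

10.14%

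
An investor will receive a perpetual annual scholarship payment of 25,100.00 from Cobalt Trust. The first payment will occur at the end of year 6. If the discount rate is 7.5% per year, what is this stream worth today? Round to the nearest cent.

Value at end of year 5: C / r = 25,100.00 / 0.075 = 334,666.6667
Discount to today: PV = 334,666.6667 / (1 + 0.075)^5 = 334,666.6667 / 1.435629 = 233,114.96

233114.96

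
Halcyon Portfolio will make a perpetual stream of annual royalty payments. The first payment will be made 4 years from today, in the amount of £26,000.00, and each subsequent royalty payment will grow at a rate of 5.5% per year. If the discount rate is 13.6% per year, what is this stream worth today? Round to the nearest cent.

Value at end of year 3: C₁ / (r − g) = £26,000.00 / (0.136 − 0.055) = £320,987.6543
Discount to today: PV = £320,987.6543 / (1 + 0.136)^3 = £320,987.6543 / 1.466003 = £218,954.23

£218954.23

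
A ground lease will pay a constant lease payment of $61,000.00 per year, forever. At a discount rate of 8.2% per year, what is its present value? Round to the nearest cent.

Level perpetuity: PV = C / r = $61,000.00 / 0.082 = $743,902.44

$743902.44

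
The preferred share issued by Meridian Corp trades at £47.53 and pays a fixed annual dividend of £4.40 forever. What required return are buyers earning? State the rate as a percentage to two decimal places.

9.26%

P = C/r ⇒ r = C/P = £4.40/£47.53 = 0.092573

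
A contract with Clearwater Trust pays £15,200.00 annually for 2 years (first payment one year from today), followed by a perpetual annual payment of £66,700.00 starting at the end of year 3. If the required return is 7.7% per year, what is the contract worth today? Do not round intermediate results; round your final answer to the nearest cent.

£774016.48

PV of 2-year annuity: £15,200.00 × [1 − (1+0.077)^−2] / 0.077 = 27217.52797
Perpetuity value at year 2: £66,700.00 / 0.077 = 866233.76623
PV of perpetuity: 866233.76623 / (1+0.077)^2 = 746798.95600
Total PV = 27217.52797 + 746798.95600 = 774016.48397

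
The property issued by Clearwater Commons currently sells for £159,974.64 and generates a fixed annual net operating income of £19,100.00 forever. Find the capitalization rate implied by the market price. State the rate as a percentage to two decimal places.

P = C/r ⇒ r = C/P = £19,100.00/£159,974.64 = 0.119394

11.94%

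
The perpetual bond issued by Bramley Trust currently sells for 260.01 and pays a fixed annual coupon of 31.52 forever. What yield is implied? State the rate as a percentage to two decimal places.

P = C/r ⇒ r = C/P = 31.52/260.01 = 0.121226

12.12%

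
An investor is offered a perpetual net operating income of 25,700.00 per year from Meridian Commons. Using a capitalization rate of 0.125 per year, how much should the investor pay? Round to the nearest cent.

205600.00

Level perpetuity: PV = C / r = 25,700.00 / 0.125 = 205,600.00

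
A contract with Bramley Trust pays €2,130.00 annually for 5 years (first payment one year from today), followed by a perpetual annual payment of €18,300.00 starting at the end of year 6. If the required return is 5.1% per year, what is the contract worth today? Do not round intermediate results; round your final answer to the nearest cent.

€289008.99

PV of 5-year annuity: €2,130.00 × [1 − (1+0.051)^−5] / 0.051 = 9196.34909
Perpetuity value at year 5: €18,300.00 / 0.051 = 358823.52941
PV of perpetuity: 358823.52941 / (1+0.051)^5 = 279812.64288
Total PV = 9196.34909 + 279812.64288 = 289008.99197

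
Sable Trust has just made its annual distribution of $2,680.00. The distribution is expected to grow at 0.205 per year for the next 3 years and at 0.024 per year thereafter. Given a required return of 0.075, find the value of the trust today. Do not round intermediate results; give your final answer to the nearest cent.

$85934.05

D_1 = 3229.40000
D_2 = 3891.42700
D_3 = 4689.16953
Terminal value at year 3: TV = D_3×(1+g_2)/(r−g_2) = 4801.70960/0.051 = 94151.16870
P_0 = D_1/(1+r)^1 + D_2/(1+r)^2 + D_3/(1+r)^3 + TV/(1+r)^3
    = 3004.09302 + 3367.37869 + 3774.59658 + 75787.97838 = 85934.04667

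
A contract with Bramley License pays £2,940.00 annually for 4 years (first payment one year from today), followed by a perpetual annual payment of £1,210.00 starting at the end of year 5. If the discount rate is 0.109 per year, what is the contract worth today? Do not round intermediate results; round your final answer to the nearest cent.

PV of 4-year annuity: £2,940.00 × [1 − (1+0.109)^−4] / 0.109 = 9140.69910
Perpetuity value at year 4: £1,210.00 / 0.109 = 11100.91743
PV of perpetuity: 11100.91743 / (1+0.109)^4 = 7338.92903
Total PV = 9140.69910 + 7338.92903 = 16479.62812

£16479.63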